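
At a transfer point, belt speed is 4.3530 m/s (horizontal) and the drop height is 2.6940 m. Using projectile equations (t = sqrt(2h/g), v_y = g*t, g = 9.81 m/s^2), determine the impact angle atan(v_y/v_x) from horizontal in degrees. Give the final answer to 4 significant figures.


t = sqrt(2*2.6940/9.81) = 0.741104 s
v_y = 9.81 * 0.741104 = 7.27023 m/s
angle = atan(7.27023 / 4.3530) = 59.09 deg


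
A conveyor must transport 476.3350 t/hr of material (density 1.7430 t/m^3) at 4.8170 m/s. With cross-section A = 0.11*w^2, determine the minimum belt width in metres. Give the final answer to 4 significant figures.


A_req = 476.3350 / (4.8170 * 1.7430 * 3600) = 0.0157593 m^2
w = sqrt(0.0157593 / 0.11)
w = 0.3785 m


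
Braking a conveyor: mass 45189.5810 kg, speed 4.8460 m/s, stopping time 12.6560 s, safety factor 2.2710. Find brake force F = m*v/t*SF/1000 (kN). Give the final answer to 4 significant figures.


F = 45189.5810 * 4.8460 / 12.6560 * 2.2710 / 1000
F = 39.30 kN


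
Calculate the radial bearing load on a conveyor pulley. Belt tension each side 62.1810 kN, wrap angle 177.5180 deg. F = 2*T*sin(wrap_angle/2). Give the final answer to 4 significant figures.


F = 2 * 62.1810 * sin(177.5180/2 deg)
F = 124.3 kN


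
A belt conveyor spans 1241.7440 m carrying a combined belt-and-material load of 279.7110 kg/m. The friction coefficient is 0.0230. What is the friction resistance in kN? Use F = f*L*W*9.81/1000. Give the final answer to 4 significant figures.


F = 0.0230 * 1241.7440 * 279.7110 * 9.81 / 1000
F = 78.37 kN


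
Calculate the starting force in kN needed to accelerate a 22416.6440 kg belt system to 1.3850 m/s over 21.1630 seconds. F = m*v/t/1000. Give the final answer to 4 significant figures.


F = 22416.6440 * 1.3850 / 21.1630 / 1000
F = 1.467 kN


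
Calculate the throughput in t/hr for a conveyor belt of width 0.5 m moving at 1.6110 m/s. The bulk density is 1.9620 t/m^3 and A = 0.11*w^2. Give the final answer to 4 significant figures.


A = 0.11 * 0.5^2 = 0.0275 m^2
C = 0.0275 * 1.6110 * 1.9620 * 3600
C = 312.9 t/hr


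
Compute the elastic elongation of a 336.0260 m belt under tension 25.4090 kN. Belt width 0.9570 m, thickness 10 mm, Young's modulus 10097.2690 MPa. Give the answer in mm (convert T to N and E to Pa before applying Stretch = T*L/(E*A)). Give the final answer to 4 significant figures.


A = 0.9570 * 0.01 = 0.00957 m^2
Stretch = 25.4090*1000 * 336.0260 / (10097.2690e6 * 0.00957) * 1000
Stretch = 88.36 mm


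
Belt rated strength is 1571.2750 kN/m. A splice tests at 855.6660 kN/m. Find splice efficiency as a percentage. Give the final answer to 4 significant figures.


Eff = 855.6660 / 1571.2750 * 100
Eff = 54.46 %


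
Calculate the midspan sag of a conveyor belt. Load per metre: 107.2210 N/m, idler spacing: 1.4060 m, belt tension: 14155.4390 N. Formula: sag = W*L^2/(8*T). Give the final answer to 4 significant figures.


sag = 107.2210 * 1.4060^2 / (8 * 14155.4390)
sag = 0.001872 m


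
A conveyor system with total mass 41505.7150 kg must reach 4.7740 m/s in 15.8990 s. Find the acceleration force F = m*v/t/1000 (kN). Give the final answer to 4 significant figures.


F = 41505.7150 * 4.7740 / 15.8990 / 1000
F = 12.46 kN


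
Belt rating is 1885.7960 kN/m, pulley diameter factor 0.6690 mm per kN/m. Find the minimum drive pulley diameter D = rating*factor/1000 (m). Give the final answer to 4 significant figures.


D = 1885.7960 * 0.6690 / 1000
D = 1.262 m


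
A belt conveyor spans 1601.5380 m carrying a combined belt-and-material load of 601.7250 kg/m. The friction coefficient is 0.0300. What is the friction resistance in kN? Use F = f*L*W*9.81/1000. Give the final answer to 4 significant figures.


F = 0.0300 * 1601.5380 * 601.7250 * 9.81 / 1000
F = 283.6 kN


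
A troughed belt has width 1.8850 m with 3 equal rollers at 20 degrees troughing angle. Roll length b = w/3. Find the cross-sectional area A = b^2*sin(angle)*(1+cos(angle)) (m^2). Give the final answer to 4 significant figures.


b = 1.8850/3 = 0.628333 m
A = 0.628333^2 * sin(20 deg) * (1 + cos(20 deg))
A = 0.2619 m^2


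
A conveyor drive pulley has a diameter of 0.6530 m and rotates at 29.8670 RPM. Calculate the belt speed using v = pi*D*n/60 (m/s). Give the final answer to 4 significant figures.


v = pi * 0.6530 * 29.8670 / 60
v = 1.021 m/s


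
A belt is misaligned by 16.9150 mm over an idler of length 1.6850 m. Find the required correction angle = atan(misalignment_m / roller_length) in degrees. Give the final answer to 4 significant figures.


misalign_m = 16.9150 / 1000 = 0.016915 m
angle = atan(0.016915 / 1.6850)
angle = 0.5751 deg


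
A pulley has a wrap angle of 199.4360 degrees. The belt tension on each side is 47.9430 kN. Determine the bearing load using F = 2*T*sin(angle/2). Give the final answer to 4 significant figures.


F = 2 * 47.9430 * sin(199.4360/2 deg)
F = 94.51 kN


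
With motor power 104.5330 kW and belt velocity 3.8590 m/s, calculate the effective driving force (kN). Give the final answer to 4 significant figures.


Te = P / v = 104.5330 / 3.8590
Te = 27.09 kN


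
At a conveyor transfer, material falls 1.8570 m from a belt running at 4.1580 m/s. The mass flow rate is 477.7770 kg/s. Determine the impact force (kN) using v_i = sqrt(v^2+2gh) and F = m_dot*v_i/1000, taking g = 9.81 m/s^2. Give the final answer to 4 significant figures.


v_i = sqrt(4.1580^2 + 2*9.81*1.8570) = 7.32962 m/s
F = 477.7770 * 7.32962 / 1000
F = 3.502 kN


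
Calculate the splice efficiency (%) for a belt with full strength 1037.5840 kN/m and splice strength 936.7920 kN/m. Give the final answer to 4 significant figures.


Eff = 936.7920 / 1037.5840 * 100
Eff = 90.29 %


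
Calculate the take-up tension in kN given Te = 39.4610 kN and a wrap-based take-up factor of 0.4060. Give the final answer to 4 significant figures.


T_tu = 39.4610 * 0.4060
T_tu = 16.02 kN


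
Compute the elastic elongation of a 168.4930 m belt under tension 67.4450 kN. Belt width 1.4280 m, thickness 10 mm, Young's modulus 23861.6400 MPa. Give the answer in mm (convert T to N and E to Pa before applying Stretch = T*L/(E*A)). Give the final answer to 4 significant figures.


A = 1.4280 * 0.01 = 0.01428 m^2
Stretch = 67.4450*1000 * 168.4930 / (23861.6400e6 * 0.01428) * 1000
Stretch = 33.35 mm


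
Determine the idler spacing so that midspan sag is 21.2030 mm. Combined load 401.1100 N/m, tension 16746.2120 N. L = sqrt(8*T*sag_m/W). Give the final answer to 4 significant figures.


sag = 21.2030/1000 = 0.021203 m
L = sqrt(8 * 16746.2120 * 0.021203 / 401.1100)
L = 2.661 m


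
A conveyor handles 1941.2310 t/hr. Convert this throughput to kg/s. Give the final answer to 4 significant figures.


m_dot = 1941.2310 * 1000 / 3600
m_dot = 539.2 kg/s


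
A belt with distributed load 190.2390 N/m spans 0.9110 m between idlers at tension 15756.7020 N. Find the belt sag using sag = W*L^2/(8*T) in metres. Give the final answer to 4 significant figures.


sag = 190.2390 * 0.9110^2 / (8 * 15756.7020)
sag = 0.001253 m


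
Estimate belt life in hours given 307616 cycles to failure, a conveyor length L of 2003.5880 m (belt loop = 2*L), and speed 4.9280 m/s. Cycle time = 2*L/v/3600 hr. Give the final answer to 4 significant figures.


cycle_time = 2 * 2003.5880 / 4.9280 / 3600 = 0.225873 hr
life = 307616 * 0.225873 = 69480 hours


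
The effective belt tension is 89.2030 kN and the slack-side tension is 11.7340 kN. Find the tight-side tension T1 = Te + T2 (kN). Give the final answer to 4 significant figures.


T1 = Te + T2 = 89.2030 + 11.7340
T1 = 100.9 kN


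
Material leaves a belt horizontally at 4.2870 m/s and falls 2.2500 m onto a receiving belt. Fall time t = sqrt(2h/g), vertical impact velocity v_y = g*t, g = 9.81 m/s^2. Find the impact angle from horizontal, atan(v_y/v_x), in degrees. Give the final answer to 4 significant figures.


t = sqrt(2*2.2500/9.81) = 0.677285 s
v_y = 9.81 * 0.677285 = 6.64417 m/s
angle = atan(6.64417 / 4.2870) = 57.17 deg


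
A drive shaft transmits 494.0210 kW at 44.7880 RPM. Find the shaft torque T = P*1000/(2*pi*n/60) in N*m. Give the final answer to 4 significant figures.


omega = 2*pi*44.7880/60 = 4.69019 rad/s
T = 494.0210*1000 / 4.69019
T = 105300 N*m


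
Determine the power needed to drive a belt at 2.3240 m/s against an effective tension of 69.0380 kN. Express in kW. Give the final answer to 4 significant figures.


P = Te * v = 69.0380 * 2.3240
P = 160.4 kW


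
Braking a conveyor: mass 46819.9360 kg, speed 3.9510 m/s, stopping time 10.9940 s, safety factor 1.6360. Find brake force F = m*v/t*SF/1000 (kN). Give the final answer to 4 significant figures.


F = 46819.9360 * 3.9510 / 10.9940 * 1.6360 / 1000
F = 27.53 kN


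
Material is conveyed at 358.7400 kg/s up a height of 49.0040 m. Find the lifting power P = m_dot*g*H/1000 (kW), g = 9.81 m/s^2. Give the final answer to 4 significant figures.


P = 358.7400 * 9.81 * 49.0040 / 1000
P = 172.5 kW


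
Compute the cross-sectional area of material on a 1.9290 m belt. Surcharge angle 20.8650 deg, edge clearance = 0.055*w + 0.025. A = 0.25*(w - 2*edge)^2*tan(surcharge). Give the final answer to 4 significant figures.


edge = 0.055*1.9290 + 0.025 = 0.131095 m
ew = 1.9290 - 2*0.131095 = 1.66681 m
A = 0.25 * 1.66681^2 * tan(20.8650 deg)
A = 0.2647 m^2


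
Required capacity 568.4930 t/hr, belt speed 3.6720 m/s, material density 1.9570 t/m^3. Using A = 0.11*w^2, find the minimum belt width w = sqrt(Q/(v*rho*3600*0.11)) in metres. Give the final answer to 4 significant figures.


A_req = 568.4930 / (3.6720 * 1.9570 * 3600) = 0.021975 m^2
w = sqrt(0.021975 / 0.11)
w = 0.4470 m


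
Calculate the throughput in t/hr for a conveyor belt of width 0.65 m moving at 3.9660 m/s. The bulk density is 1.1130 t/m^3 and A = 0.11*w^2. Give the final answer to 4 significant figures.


A = 0.11 * 0.65^2 = 0.046475 m^2
C = 0.046475 * 3.9660 * 1.1130 * 3600
C = 738.5 t/hr


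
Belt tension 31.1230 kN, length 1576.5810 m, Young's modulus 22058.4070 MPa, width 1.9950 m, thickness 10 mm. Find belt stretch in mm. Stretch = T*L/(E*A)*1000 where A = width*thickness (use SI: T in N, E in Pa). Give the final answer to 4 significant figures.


A = 1.9950 * 0.01 = 0.01995 m^2
Stretch = 31.1230*1000 * 1576.5810 / (22058.4070e6 * 0.01995) * 1000
Stretch = 111.5 mm


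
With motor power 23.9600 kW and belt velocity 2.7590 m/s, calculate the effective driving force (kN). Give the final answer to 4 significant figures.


Te = P / v = 23.9600 / 2.7590
Te = 8.684 kN


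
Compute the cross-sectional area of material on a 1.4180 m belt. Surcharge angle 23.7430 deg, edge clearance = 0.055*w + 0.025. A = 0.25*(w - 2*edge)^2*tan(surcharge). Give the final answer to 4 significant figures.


edge = 0.055*1.4180 + 0.025 = 0.10299 m
ew = 1.4180 - 2*0.10299 = 1.21202 m
A = 0.25 * 1.21202^2 * tan(23.7430 deg)
A = 0.1615 m^2


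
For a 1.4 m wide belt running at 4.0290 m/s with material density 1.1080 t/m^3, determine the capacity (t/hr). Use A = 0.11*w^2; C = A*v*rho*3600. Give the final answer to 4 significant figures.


A = 0.11 * 1.4^2 = 0.2156 m^2
C = 0.2156 * 4.0290 * 1.1080 * 3600
C = 3465 t/hr


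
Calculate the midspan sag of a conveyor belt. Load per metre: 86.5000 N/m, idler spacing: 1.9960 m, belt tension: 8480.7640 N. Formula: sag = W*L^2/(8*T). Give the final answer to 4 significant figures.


sag = 86.5000 * 1.9960^2 / (8 * 8480.7640)
sag = 0.005079 m


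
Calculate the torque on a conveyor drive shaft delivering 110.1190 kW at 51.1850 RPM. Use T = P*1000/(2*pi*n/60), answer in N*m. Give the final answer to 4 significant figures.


omega = 2*pi*51.1850/60 = 5.36008 rad/s
T = 110.1190*1000 / 5.36008
T = 20540 N*m


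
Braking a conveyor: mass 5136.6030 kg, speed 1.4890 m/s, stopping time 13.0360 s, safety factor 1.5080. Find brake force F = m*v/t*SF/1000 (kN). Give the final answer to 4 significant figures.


F = 5136.6030 * 1.4890 / 13.0360 * 1.5080 / 1000
F = 0.8848 kN


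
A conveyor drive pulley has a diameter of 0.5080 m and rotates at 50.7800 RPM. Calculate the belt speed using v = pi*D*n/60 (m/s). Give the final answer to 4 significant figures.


v = pi * 0.5080 * 50.7800 / 60
v = 1.351 m/s


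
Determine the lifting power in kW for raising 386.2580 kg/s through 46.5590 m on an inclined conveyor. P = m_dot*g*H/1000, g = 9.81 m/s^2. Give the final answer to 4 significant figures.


P = 386.2580 * 9.81 * 46.5590 / 1000
P = 176.4 kW


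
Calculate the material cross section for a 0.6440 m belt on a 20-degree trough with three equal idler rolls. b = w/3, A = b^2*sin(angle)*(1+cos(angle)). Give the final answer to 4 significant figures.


b = 0.6440/3 = 0.214667 m
A = 0.214667^2 * sin(20 deg) * (1 + cos(20 deg))
A = 0.03057 m^2


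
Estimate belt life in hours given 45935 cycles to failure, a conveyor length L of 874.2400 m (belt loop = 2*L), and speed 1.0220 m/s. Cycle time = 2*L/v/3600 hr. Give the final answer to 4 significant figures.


cycle_time = 2 * 874.2400 / 1.0220 / 3600 = 0.475234 hr
life = 45935 * 0.475234 = 21830 hours


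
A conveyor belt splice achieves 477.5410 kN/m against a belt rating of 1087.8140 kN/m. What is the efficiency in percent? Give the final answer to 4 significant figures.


Eff = 477.5410 / 1087.8140 * 100
Eff = 43.90 %


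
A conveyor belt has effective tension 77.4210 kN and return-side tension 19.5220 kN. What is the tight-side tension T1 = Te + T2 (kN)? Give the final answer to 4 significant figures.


T1 = Te + T2 = 77.4210 + 19.5220
T1 = 96.94 kN


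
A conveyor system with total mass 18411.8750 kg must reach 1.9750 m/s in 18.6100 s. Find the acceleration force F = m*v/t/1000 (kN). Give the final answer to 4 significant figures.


F = 18411.8750 * 1.9750 / 18.6100 / 1000
F = 1.954 kN


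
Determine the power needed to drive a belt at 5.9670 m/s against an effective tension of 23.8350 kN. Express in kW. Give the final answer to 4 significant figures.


P = Te * v = 23.8350 * 5.9670
P = 142.2 kW


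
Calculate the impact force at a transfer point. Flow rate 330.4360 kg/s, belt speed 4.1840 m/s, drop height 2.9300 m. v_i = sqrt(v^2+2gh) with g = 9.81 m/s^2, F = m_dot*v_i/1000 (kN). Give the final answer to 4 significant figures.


v_i = sqrt(4.1840^2 + 2*9.81*2.9300) = 8.65982 m/s
F = 330.4360 * 8.65982 / 1000
F = 2.862 kN


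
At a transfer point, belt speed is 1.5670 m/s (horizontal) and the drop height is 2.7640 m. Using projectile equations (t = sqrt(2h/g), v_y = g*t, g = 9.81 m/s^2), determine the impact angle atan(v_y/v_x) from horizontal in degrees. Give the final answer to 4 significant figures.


t = sqrt(2*2.7640/9.81) = 0.750671 s
v_y = 9.81 * 0.750671 = 7.36408 m/s
angle = atan(7.36408 / 1.5670) = 77.99 deg


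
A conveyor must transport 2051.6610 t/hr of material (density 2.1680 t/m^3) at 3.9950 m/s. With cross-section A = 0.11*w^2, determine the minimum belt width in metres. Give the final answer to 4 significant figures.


A_req = 2051.6610 / (3.9950 * 2.1680 * 3600) = 0.0658002 m^2
w = sqrt(0.0658002 / 0.11)
w = 0.7734 m


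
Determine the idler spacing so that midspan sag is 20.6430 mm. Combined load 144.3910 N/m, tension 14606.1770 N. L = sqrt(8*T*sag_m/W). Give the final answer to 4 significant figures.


sag = 20.6430/1000 = 0.020643 m
L = sqrt(8 * 14606.1770 * 0.020643 / 144.3910)
L = 4.087 m


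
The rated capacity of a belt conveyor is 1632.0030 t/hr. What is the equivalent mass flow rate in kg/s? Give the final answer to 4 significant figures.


m_dot = 1632.0030 * 1000 / 3600
m_dot = 453.3 kg/s


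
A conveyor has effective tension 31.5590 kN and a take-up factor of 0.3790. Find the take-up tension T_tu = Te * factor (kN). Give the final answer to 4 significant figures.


T_tu = 31.5590 * 0.3790
T_tu = 11.96 kN


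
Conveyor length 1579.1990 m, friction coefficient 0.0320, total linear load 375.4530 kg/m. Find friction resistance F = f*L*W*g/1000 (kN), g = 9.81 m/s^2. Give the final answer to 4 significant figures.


F = 0.0320 * 1579.1990 * 375.4530 * 9.81 / 1000
F = 186.1 kN


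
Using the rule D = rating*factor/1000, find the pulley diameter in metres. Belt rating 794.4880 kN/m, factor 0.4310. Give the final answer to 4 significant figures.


D = 794.4880 * 0.4310 / 1000
D = 0.3424 m


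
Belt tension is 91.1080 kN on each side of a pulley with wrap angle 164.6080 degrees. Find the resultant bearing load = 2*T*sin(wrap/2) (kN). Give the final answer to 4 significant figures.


F = 2 * 91.1080 * sin(164.6080/2 deg)
F = 180.6 kN


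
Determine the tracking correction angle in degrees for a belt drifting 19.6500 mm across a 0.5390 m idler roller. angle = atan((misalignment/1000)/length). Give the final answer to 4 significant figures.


misalign_m = 19.6500 / 1000 = 0.019650 m
angle = atan(0.019650 / 0.5390)
angle = 2.088 deg


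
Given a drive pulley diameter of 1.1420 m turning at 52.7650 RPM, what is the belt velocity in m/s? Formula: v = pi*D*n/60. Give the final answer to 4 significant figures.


v = pi * 1.1420 * 52.7650 / 60
v = 3.155 m/s


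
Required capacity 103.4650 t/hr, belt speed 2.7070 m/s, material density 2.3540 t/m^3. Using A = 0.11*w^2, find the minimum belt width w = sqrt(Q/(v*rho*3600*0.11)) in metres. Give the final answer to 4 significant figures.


A_req = 103.4650 / (2.7070 * 2.3540 * 3600) = 0.0045102 m^2
w = sqrt(0.0045102 / 0.11)
w = 0.2025 m


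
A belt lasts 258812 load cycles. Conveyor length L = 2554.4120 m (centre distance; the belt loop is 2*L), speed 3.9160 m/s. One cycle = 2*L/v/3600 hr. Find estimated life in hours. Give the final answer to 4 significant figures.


cycle_time = 2 * 2554.4120 / 3.9160 / 3600 = 0.36239 hr
life = 258812 * 0.36239 = 93790 hours


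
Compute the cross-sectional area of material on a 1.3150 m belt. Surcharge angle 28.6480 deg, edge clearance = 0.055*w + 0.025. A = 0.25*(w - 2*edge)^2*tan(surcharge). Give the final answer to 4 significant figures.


edge = 0.055*1.3150 + 0.025 = 0.097325 m
ew = 1.3150 - 2*0.097325 = 1.12035 m
A = 0.25 * 1.12035^2 * tan(28.6480 deg)
A = 0.1714 m^2


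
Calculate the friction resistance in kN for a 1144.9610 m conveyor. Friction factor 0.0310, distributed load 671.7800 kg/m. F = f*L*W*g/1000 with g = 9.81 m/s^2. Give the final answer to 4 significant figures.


F = 0.0310 * 1144.9610 * 671.7800 * 9.81 / 1000
F = 233.9 kN


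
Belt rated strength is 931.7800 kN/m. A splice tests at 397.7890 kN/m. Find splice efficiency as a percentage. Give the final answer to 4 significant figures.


Eff = 397.7890 / 931.7800 * 100
Eff = 42.69 %


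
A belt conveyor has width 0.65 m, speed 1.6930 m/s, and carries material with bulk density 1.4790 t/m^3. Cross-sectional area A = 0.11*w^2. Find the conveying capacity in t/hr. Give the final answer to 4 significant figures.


A = 0.11 * 0.65^2 = 0.046475 m^2
C = 0.046475 * 1.6930 * 1.4790 * 3600
C = 418.9 t/hr


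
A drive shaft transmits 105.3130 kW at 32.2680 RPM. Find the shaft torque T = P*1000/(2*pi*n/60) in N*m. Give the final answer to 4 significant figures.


omega = 2*pi*32.2680/60 = 3.3791 rad/s
T = 105.3130*1000 / 3.3791
T = 31170 N*m


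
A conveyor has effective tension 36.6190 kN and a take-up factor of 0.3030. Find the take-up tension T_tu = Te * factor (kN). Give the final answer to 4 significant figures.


T_tu = 36.6190 * 0.3030
T_tu = 11.10 kN


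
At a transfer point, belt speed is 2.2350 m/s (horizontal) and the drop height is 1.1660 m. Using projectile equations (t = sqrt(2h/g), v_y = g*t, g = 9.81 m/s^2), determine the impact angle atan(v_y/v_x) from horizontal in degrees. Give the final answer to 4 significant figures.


t = sqrt(2*1.1660/9.81) = 0.487562 s
v_y = 9.81 * 0.487562 = 4.78298 m/s
angle = atan(4.78298 / 2.2350) = 64.95 deg


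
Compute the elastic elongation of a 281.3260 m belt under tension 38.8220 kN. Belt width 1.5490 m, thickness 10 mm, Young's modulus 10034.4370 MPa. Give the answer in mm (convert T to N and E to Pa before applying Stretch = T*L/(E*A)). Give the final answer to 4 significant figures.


A = 1.5490 * 0.01 = 0.01549 m^2
Stretch = 38.8220*1000 * 281.3260 / (10034.4370e6 * 0.01549) * 1000
Stretch = 70.27 mm


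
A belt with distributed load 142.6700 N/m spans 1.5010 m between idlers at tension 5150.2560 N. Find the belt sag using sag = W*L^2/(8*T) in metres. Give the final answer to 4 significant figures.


sag = 142.6700 * 1.5010^2 / (8 * 5150.2560)
sag = 0.007801 m


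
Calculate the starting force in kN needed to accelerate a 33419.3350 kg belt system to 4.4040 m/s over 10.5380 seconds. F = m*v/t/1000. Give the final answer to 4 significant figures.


F = 33419.3350 * 4.4040 / 10.5380 / 1000
F = 13.97 kN


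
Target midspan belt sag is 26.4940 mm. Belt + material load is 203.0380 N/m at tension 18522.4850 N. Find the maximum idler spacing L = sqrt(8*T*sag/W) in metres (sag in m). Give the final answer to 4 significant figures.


sag = 26.4940/1000 = 0.026494 m
L = sqrt(8 * 18522.4850 * 0.026494 / 203.0380)
L = 4.397 m


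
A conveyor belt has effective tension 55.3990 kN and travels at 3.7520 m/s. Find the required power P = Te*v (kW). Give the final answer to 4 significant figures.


P = Te * v = 55.3990 * 3.7520
P = 207.9 kW


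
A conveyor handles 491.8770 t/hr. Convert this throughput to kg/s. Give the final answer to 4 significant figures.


m_dot = 491.8770 * 1000 / 3600
m_dot = 136.6 kg/s


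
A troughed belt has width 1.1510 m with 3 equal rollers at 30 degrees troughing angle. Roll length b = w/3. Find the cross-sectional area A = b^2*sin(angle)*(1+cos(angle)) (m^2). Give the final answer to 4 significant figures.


b = 1.1510/3 = 0.383667 m
A = 0.383667^2 * sin(30 deg) * (1 + cos(30 deg))
A = 0.1373 m^2


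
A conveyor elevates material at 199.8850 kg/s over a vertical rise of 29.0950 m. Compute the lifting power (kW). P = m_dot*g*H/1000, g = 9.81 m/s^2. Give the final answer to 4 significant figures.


P = 199.8850 * 9.81 * 29.0950 / 1000
P = 57.05 kW


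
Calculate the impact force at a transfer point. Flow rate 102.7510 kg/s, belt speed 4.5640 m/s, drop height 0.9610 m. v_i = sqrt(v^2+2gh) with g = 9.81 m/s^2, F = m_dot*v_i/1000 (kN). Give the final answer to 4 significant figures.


v_i = sqrt(4.5640^2 + 2*9.81*0.9610) = 6.2996 m/s
F = 102.7510 * 6.2996 / 1000
F = 0.6473 kN


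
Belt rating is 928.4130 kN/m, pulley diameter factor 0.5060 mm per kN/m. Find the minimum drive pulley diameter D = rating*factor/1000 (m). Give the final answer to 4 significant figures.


D = 928.4130 * 0.5060 / 1000
D = 0.4698 m


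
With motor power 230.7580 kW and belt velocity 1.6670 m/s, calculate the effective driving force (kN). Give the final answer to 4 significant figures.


Te = P / v = 230.7580 / 1.6670
Te = 138.4 kN


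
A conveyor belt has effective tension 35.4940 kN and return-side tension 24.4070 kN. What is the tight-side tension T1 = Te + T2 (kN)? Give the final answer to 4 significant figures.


T1 = Te + T2 = 35.4940 + 24.4070
T1 = 59.90 kN


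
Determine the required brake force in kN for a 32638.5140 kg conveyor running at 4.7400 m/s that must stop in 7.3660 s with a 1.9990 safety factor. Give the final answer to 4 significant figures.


F = 32638.5140 * 4.7400 / 7.3660 * 1.9990 / 1000
F = 41.98 kN


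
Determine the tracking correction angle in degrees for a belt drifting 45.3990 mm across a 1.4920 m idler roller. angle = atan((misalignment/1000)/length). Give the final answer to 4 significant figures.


misalign_m = 45.3990 / 1000 = 0.045399 m
angle = atan(0.045399 / 1.4920)
angle = 1.743 deg


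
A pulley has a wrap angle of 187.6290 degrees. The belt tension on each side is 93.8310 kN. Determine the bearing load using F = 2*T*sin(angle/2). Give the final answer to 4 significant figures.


F = 2 * 93.8310 * sin(187.6290/2 deg)
F = 187.2 kN


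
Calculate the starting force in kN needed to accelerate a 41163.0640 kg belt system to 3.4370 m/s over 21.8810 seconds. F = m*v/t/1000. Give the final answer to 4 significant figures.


F = 41163.0640 * 3.4370 / 21.8810 / 1000
F = 6.466 kN


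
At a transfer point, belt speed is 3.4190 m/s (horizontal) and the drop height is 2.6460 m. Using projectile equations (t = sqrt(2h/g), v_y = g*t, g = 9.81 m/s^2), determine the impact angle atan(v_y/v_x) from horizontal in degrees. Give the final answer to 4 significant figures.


t = sqrt(2*2.6460/9.81) = 0.734472 s
v_y = 9.81 * 0.734472 = 7.20517 m/s
angle = atan(7.20517 / 3.4190) = 64.61 deg


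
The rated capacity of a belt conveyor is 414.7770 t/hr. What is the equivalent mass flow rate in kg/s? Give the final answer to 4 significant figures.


m_dot = 414.7770 * 1000 / 3600
m_dot = 115.2 kg/s


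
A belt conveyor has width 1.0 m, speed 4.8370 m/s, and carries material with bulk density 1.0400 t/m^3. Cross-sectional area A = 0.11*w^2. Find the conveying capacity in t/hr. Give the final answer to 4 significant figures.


A = 0.11 * 1.0^2 = 0.11 m^2
C = 0.11 * 4.8370 * 1.0400 * 3600
C = 1992 t/hr


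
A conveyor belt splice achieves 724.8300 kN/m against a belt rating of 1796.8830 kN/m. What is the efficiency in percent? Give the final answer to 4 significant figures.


Eff = 724.8300 / 1796.8830 * 100
Eff = 40.34 %


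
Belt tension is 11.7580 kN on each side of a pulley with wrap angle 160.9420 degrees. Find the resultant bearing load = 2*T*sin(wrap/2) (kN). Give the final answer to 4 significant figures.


F = 2 * 11.7580 * sin(160.9420/2 deg)
F = 23.19 kN


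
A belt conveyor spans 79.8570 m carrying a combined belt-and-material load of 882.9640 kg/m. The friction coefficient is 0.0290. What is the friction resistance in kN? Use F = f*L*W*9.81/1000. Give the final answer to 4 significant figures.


F = 0.0290 * 79.8570 * 882.9640 * 9.81 / 1000
F = 20.06 kN


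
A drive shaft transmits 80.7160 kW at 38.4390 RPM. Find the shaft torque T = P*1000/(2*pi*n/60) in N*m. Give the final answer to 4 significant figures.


omega = 2*pi*38.4390/60 = 4.02532 rad/s
T = 80.7160*1000 / 4.02532
T = 20050 N*m


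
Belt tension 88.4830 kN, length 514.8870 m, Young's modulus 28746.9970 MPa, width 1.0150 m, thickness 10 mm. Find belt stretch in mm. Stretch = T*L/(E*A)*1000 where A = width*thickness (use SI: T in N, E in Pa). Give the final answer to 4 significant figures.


A = 1.0150 * 0.01 = 0.01015 m^2
Stretch = 88.4830*1000 * 514.8870 / (28746.9970e6 * 0.01015) * 1000
Stretch = 156.1 mm


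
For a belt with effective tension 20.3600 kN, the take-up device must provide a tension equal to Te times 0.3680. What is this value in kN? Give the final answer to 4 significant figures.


T_tu = 20.3600 * 0.3680
T_tu = 7.492 kN


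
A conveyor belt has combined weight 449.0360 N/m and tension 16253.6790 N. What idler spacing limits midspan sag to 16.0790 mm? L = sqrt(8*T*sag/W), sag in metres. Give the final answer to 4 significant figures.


sag = 16.0790/1000 = 0.016079 m
L = sqrt(8 * 16253.6790 * 0.016079 / 449.0360)
L = 2.158 m


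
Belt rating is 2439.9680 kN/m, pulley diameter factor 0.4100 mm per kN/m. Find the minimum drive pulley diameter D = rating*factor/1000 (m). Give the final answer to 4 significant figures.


D = 2439.9680 * 0.4100 / 1000
D = 1.000 m


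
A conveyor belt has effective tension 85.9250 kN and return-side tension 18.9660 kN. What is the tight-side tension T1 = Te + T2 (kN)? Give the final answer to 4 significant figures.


T1 = Te + T2 = 85.9250 + 18.9660
T1 = 104.9 kN


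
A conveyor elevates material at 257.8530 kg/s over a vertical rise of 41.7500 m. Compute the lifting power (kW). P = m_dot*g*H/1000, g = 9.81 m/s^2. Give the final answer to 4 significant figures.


P = 257.8530 * 9.81 * 41.7500 / 1000
P = 105.6 kW


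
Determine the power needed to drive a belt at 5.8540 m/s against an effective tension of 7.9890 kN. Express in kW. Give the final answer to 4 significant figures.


P = Te * v = 7.9890 * 5.8540
P = 46.77 kW


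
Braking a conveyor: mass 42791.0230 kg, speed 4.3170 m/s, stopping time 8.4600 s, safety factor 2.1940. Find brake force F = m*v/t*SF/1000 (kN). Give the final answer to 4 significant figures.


F = 42791.0230 * 4.3170 / 8.4600 * 2.1940 / 1000
F = 47.91 kN


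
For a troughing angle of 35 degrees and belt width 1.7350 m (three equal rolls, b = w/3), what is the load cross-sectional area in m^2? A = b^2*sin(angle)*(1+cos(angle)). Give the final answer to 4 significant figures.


b = 1.7350/3 = 0.578333 m
A = 0.578333^2 * sin(35 deg) * (1 + cos(35 deg))
A = 0.3490 m^2


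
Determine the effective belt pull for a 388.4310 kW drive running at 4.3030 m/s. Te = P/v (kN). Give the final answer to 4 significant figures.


Te = P / v = 388.4310 / 4.3030
Te = 90.27 kN


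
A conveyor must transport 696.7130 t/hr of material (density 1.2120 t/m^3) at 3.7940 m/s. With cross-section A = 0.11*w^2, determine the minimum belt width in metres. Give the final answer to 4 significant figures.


A_req = 696.7130 / (3.7940 * 1.2120 * 3600) = 0.0420873 m^2
w = sqrt(0.0420873 / 0.11)
w = 0.6186 m


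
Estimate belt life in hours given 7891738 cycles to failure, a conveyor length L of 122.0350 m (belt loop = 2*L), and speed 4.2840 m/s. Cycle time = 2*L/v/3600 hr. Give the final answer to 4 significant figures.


cycle_time = 2 * 122.0350 / 4.2840 / 3600 = 0.0158257 hr
life = 7891738 * 0.0158257 = 124900 hours


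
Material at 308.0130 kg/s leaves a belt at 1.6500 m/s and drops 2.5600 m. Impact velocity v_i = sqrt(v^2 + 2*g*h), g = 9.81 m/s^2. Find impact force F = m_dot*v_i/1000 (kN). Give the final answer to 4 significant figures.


v_i = sqrt(1.6500^2 + 2*9.81*2.5600) = 7.27665 m/s
F = 308.0130 * 7.27665 / 1000
F = 2.241 kN


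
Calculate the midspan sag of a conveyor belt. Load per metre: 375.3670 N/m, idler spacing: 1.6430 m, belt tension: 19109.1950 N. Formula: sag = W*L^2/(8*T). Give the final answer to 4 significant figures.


sag = 375.3670 * 1.6430^2 / (8 * 19109.1950)
sag = 0.006628 m


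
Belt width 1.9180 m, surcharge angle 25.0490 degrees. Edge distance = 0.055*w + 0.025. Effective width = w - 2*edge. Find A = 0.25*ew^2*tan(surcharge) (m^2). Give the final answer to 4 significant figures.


edge = 0.055*1.9180 + 0.025 = 0.13049 m
ew = 1.9180 - 2*0.13049 = 1.65702 m
A = 0.25 * 1.65702^2 * tan(25.0490 deg)
A = 0.3208 m^2


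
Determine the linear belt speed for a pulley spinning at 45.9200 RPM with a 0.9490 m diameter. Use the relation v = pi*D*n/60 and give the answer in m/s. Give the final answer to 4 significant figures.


v = pi * 0.9490 * 45.9200 / 60
v = 2.282 m/s


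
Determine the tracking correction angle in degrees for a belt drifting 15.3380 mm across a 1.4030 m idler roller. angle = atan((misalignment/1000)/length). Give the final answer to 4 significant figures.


misalign_m = 15.3380 / 1000 = 0.015338 m
angle = atan(0.015338 / 1.4030)
angle = 0.6263 deg


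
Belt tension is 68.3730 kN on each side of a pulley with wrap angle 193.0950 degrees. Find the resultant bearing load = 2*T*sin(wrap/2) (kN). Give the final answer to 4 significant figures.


F = 2 * 68.3730 * sin(193.0950/2 deg)
F = 135.9 kN


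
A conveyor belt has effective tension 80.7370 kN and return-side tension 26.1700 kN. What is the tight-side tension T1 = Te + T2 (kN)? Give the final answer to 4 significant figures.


T1 = Te + T2 = 80.7370 + 26.1700
T1 = 106.9 kN


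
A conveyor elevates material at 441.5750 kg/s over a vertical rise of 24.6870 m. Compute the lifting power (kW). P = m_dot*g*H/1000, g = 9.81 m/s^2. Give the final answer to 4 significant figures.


P = 441.5750 * 9.81 * 24.6870 / 1000
P = 106.9 kW


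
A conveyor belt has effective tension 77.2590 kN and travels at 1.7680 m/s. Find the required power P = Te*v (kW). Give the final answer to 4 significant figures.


P = Te * v = 77.2590 * 1.7680
P = 136.6 kW


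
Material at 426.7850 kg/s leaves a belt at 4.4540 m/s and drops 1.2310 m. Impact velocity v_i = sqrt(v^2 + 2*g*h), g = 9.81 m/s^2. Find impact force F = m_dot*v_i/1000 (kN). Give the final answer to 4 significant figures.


v_i = sqrt(4.4540^2 + 2*9.81*1.2310) = 6.63252 m/s
F = 426.7850 * 6.63252 / 1000
F = 2.831 kN


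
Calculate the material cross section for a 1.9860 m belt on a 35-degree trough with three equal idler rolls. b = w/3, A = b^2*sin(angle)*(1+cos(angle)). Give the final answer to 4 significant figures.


b = 1.9860/3 = 0.662 m
A = 0.662^2 * sin(35 deg) * (1 + cos(35 deg))
A = 0.4573 m^2


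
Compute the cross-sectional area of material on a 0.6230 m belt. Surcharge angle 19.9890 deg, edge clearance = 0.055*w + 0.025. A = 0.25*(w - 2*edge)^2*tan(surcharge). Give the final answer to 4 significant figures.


edge = 0.055*0.6230 + 0.025 = 0.059265 m
ew = 0.6230 - 2*0.059265 = 0.50447 m
A = 0.25 * 0.50447^2 * tan(19.9890 deg)
A = 0.02314 m^2


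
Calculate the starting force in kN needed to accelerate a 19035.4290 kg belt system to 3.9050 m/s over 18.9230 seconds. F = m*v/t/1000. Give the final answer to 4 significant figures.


F = 19035.4290 * 3.9050 / 18.9230 / 1000
F = 3.928 kN


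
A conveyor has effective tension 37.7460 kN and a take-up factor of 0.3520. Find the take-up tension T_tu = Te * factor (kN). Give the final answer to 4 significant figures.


T_tu = 37.7460 * 0.3520
T_tu = 13.29 kN


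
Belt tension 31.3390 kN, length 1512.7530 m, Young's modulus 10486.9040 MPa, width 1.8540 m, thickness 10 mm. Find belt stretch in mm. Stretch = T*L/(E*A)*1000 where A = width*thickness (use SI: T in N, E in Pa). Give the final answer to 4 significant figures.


A = 1.8540 * 0.01 = 0.01854 m^2
Stretch = 31.3390*1000 * 1512.7530 / (10486.9040e6 * 0.01854) * 1000
Stretch = 243.8 mm


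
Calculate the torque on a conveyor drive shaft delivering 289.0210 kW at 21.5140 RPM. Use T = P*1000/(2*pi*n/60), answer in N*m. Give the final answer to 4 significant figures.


omega = 2*pi*21.5140/60 = 2.25294 rad/s
T = 289.0210*1000 / 2.25294
T = 128300 N*m


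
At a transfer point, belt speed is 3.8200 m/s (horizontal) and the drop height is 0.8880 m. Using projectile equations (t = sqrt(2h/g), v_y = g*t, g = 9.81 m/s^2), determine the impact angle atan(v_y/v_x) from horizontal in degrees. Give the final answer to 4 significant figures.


t = sqrt(2*0.8880/9.81) = 0.425488 s
v_y = 9.81 * 0.425488 = 4.17404 m/s
angle = atan(4.17404 / 3.8200) = 47.54 deg


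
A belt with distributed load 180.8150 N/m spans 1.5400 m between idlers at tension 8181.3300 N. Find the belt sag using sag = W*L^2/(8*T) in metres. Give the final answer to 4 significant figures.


sag = 180.8150 * 1.5400^2 / (8 * 8181.3300)
sag = 0.006552 m


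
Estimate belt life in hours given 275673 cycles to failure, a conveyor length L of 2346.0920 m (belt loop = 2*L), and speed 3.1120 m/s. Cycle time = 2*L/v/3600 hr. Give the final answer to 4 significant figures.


cycle_time = 2 * 2346.0920 / 3.1120 / 3600 = 0.418825 hr
life = 275673 * 0.418825 = 115500 hours


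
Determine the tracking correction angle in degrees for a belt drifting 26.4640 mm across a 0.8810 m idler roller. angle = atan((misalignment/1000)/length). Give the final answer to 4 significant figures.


misalign_m = 26.4640 / 1000 = 0.026464 m
angle = atan(0.026464 / 0.8810)
angle = 1.721 deg


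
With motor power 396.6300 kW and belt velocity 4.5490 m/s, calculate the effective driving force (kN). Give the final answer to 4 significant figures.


Te = P / v = 396.6300 / 4.5490
Te = 87.19 kN


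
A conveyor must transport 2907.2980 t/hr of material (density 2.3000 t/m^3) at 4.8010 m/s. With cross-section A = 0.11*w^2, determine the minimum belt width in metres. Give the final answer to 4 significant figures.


A_req = 2907.2980 / (4.8010 * 2.3000 * 3600) = 0.0731354 m^2
w = sqrt(0.0731354 / 0.11)
w = 0.8154 m


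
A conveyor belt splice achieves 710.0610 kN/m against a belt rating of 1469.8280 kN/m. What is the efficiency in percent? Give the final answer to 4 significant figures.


Eff = 710.0610 / 1469.8280 * 100
Eff = 48.31 %


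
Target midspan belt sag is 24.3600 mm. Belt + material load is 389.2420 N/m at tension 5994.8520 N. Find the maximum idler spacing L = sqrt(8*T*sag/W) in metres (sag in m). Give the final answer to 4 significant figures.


sag = 24.3600/1000 = 0.024360 m
L = sqrt(8 * 5994.8520 * 0.024360 / 389.2420)
L = 1.732 m


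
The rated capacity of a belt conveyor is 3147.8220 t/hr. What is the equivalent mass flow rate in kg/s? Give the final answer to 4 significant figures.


m_dot = 3147.8220 * 1000 / 3600
m_dot = 874.4 kg/s


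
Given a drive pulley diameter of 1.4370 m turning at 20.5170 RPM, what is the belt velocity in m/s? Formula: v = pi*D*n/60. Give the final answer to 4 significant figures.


v = pi * 1.4370 * 20.5170 / 60
v = 1.544 m/s


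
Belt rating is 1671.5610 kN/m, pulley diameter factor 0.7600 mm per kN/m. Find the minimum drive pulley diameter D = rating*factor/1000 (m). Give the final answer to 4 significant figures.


D = 1671.5610 * 0.7600 / 1000
D = 1.270 m


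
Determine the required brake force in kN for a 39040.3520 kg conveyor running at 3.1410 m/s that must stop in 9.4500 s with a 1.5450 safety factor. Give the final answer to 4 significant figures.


F = 39040.3520 * 3.1410 / 9.4500 * 1.5450 / 1000
F = 20.05 kN


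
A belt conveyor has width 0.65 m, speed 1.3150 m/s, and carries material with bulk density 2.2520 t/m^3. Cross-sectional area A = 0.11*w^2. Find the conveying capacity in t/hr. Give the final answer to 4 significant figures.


A = 0.11 * 0.65^2 = 0.046475 m^2
C = 0.046475 * 1.3150 * 2.2520 * 3600
C = 495.5 t/hr


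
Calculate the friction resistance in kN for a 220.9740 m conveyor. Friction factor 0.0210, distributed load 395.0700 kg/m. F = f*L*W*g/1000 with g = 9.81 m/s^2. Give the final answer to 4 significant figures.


F = 0.0210 * 220.9740 * 395.0700 * 9.81 / 1000
F = 17.98 kN


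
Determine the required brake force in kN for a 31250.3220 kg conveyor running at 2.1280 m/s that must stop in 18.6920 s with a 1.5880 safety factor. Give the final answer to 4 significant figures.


F = 31250.3220 * 2.1280 / 18.6920 * 1.5880 / 1000
F = 5.650 kN


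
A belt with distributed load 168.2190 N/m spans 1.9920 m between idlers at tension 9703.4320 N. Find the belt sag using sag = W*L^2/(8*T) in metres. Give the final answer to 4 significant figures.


sag = 168.2190 * 1.9920^2 / (8 * 9703.4320)
sag = 0.008599 m


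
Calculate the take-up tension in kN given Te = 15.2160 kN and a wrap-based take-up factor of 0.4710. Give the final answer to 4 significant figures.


T_tu = 15.2160 * 0.4710
T_tu = 7.167 kN


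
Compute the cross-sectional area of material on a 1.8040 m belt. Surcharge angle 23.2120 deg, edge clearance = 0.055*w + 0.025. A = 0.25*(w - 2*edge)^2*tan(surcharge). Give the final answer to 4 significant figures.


edge = 0.055*1.8040 + 0.025 = 0.12422 m
ew = 1.8040 - 2*0.12422 = 1.55556 m
A = 0.25 * 1.55556^2 * tan(23.2120 deg)
A = 0.2594 m^2


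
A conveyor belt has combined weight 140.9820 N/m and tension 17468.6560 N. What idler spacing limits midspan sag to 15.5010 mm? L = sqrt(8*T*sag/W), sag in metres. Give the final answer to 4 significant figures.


sag = 15.5010/1000 = 0.015501 m
L = sqrt(8 * 17468.6560 * 0.015501 / 140.9820)
L = 3.920 m


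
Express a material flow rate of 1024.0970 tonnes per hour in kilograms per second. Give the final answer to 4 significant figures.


m_dot = 1024.0970 * 1000 / 3600
m_dot = 284.5 kg/s
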